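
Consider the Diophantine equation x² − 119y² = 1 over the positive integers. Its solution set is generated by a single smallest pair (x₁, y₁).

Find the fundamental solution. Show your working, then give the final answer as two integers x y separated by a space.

[10; 1,9,1,20] for √119; ℓ=4 ⇒ convergent index 3
k=0  a_k=10  p_k/q_k = 10/1
…
k=2  a_k=9  p_k/q_k = 109/10
k=3  a_k=1  p_k/q_k = 120/11
(x₁, y₁) = (120, 11);  120² − 119·11² = 1 ✓

120 11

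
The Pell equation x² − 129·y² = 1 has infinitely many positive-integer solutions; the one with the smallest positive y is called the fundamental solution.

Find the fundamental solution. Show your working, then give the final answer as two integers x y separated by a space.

√129 = [11; 2,1,3,1,6,1,3,1,2,22, …], period ℓ=10 (even) → k=9
i=0: a=11 ⇒ p=11, q=1
i=1: a=2 ⇒ p=23, q=2
i=2: a=1 ⇒ p=34, q=3
i=3: a=3 ⇒ p=125, q=11
…
i=5: a=6 ⇒ p=1079, q=95
i=6: a=1 ⇒ p=1238, q=109
i=7: a=3 ⇒ p=4793, q=422
i=8: a=1 ⇒ p=6031, q=531
i=9: a=2 ⇒ p=16855, q=1484
(x₁, y₁) = (16855, 1484);  16855² − 129·1484² = 1 ✓

16855 1484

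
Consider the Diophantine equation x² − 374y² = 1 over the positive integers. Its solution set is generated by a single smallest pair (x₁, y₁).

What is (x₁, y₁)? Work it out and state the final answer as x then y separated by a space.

d=374: √d = [19; 2,1,18,1,2,38] (ℓ=6, even), read p_5/q_5
a_0=19:  p_0=19·1+0=19,  q_0=19·0+1=1
…
a_4=1:  p_4=1·1083+58=1141,  q_4=1·56+3=59
a_5=2:  p_5=2·1141+1083=3365,  q_5=2·59+56=174
→ (3365, 174).  Check: 3365²=11323225, 374·174²=11323224, difference 1.

3365 174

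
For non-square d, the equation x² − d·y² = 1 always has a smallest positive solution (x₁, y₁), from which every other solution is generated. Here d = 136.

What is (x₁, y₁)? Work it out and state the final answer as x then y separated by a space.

35 3

√136 → a₀=11, period (1,1,1,22); ℓ=4 even so k=3
i=0: a=11 ⇒ p=11, q=1
i=1: a=1 ⇒ p=12, q=1
i=2: a=1 ⇒ p=23, q=2
i=3: a=1 ⇒ p=35, q=3
→ (35, 3).  Check: 35²=1225, 136·3²=1224, difference 1.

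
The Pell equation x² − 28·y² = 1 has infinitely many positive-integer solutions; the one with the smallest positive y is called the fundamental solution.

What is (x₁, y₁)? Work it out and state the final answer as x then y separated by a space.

127 24

d=28: √d = [5; 3,2,3,10] (ℓ=4, even), read p_3/q_3
i=0: a=5 ⇒ p=5, q=1
…
i=2: a=2 ⇒ p=37, q=7
i=3: a=3 ⇒ p=127, q=24
→ (127, 24).  Check: 127²=16129, 28·24²=16128, difference 1.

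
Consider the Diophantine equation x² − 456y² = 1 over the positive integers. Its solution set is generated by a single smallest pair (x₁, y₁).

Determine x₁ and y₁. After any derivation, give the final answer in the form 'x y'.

d=456: √d = [21; 2,1,4,1,2,42] (ℓ=6, even), read p_5/q_5
i=0: a=21 ⇒ p=21, q=1
i=1: a=2 ⇒ p=43, q=2
…
i=3: a=4 ⇒ p=299, q=14
i=4: a=1 ⇒ p=363, q=17
i=5: a=2 ⇒ p=1025, q=48
→ (1025, 48).  Check: 1025²=1050625, 456·48²=1050624, difference 1.

1025 48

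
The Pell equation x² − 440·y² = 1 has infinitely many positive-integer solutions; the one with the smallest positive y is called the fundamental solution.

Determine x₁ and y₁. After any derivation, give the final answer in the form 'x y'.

√440 → a₀=20, period (1,40); ℓ=2 even so k=1
step 0: (20, 1)  from 20·(1,0) + (0,1)
step 1: (21, 1)  from 1·(20,1) + (1,0)
fundamental: x₁=21, y₁=1  (since 441 − 440·1 = 1)

21 1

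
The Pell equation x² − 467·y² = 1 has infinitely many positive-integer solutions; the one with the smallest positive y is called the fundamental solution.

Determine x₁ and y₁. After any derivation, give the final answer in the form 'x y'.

1625626 75225

[21; 1,1,1,1,3,…,1,1,42] for √467; ℓ=14 ⇒ convergent index 13
step 0: (21, 1)  from 21·(1,0) + (0,1)
…
step 4: (108, 5)  from 1·(65,3) + (43,2)
step 5: (389, 18)  from 3·(108,5) + (65,3)
…
step 10: (358232, 16577)  from 1·(275465,12747) + (82767,3830)
…
step 12: (991929, 45901)  from 1·(633697,29324) + (358232,16577)
step 13: (1625626, 75225)  from 1·(991929,45901) + (633697,29324)
fundamental: x₁=1625626, y₁=75225  (since 2642659891876 − 467·5658800625 = 1)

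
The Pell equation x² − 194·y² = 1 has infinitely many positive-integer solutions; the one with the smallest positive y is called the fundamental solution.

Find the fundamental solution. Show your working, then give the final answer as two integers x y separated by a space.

d=194: √d = [13; 1,12,1,26] (ℓ=4, even), read p_3/q_3
a_0=13:  p_0=13·1+0=13,  q_0=13·0+1=1
…
a_2=12:  p_2=12·14+13=181,  q_2=12·1+1=13
a_3=1:  p_3=1·181+14=195,  q_3=1·13+1=14
→ (195, 14).  Check: 195²=38025, 194·14²=38024, difference 1.

195 14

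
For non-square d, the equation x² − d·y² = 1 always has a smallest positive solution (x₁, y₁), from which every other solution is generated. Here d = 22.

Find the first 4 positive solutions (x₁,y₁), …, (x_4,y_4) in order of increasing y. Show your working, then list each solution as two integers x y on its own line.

197 42
77617 16548
30580901 6519870
12048797377 2568812232

√22 = [4; 1,2,4,2,1,8, …], period ℓ=6 (even) → k=5
step 0: (4, 1)  from 4·(1,0) + (0,1)
step 1: (5, 1)  from 1·(4,1) + (1,0)
…
step 3: (61, 13)  from 4·(14,3) + (5,1)
step 4: (136, 29)  from 2·(61,13) + (14,3)
step 5: (197, 42)  from 1·(136,29) + (61,13)
(x₁, y₁) = (197, 42);  197² − 22·42² = 1 ✓
(x_2, y_2) = (197·197 + 22·42·42, 197·42 + 42·197) = (77617, 16548)
(x_3, y_3) = (197·77617 + 22·42·16548, 197·16548 + 42·77617) = (30580901, 6519870)
(x_4, y_4) = (197·30580901 + 22·42·6519870, 197·6519870 + 42·30580901) = (12048797377, 2568812232)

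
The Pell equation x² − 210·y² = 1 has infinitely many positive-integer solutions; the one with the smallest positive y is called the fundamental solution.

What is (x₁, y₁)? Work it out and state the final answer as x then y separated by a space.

√210 = [14; 2,28, …], period ℓ=2 (even) → k=1
a_0=14:  p_0=14·1+0=14,  q_0=14·0+1=1
a_1=2:  p_1=2·14+1=29,  q_1=2·1+0=2
→ (29, 2).  Check: 29²=841, 210·2²=840, difference 1.

29 2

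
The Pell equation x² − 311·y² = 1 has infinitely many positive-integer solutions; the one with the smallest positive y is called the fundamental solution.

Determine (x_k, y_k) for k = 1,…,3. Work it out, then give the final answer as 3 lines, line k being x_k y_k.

d=311: √d = [17; 1,1,1,2,1,…,1,1,34] (ℓ=16, even), read p_15/q_15
k=0  a_k=17  p_k/q_k = 17/1
…
k=2  a_k=1  p_k/q_k = 35/2
k=3  a_k=1  p_k/q_k = 53/3
…
k=14  a_k=1  p_k/q_k = 10724507/608131
k=15  a_k=1  p_k/q_k = 16883880/957397
(x₁, y₁) = (16883880, 957397);  16883880² − 311·957397² = 1 ✓
k=2:  x_2 = 16883880·16883880+311·957397·957397 = 570130807708799,  y_2 = 16883880·957397+957397·16883880 = 32329152120720
k=3:  x_3 = 16883880·570130807708799+311·957397·32329152120720 = 19252040283316857636360,  y_3 = 16883880·32329152120720+957397·570130807708799 = 1091683049815963029803

16883880 957397
570130807708799 32329152120720
19252040283316857636360 1091683049815963029803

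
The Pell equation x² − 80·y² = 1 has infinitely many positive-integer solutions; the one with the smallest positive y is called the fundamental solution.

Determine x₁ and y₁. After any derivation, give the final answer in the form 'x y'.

9 1

√80 → a₀=8, period (1,16); ℓ=2 even so k=1
a_0=8:  p_0=8·1+0=8,  q_0=8·0+1=1
a_1=1:  p_1=1·8+1=9,  q_1=1·1+0=1
(x₁, y₁) = (9, 1);  9² − 80·1² = 1 ✓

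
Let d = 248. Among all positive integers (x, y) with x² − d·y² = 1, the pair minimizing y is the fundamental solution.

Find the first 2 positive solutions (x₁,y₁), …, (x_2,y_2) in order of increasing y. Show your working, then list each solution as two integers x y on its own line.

d=248: √d = [15; 1,2,1,30] (ℓ=4, even), read p_3/q_3
i=0: a=15 ⇒ p=15, q=1
i=1: a=1 ⇒ p=16, q=1
i=2: a=2 ⇒ p=47, q=3
i=3: a=1 ⇒ p=63, q=4
fundamental: x₁=63, y₁=4  (since 3969 − 248·16 = 1)
k=2:  x_2 = 63·63+248·4·4 = 7937,  y_2 = 63·4+4·63 = 504

63 4
7937 504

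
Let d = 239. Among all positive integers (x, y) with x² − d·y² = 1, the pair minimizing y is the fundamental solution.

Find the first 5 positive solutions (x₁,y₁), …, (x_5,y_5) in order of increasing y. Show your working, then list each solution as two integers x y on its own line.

6195120 400729
76759023628799 4965128484960
951062724926484326640 61519133559490389671
11783895416893046404284364801 762236829394135240588726080
146005292350203948217495381647615600 9444297253032328704218497935069529

√239 = [15; 2,5,1,2,4,15,4,2,1,5,2,30, …], period ℓ=12 (even) → k=11
a_0=15:  p_0=15·1+0=15,  q_0=15·0+1=1
a_1=2:  p_1=2·15+1=31,  q_1=2·1+0=2
a_2=5:  p_2=5·31+15=170,  q_2=5·2+1=11
…
a_4=2:  p_4=2·201+170=572,  q_4=2·13+11=37
a_5=4:  p_5=4·572+201=2489,  q_5=4·37+13=161
…
a_7=4:  p_7=4·37907+2489=154117,  q_7=4·2452+161=9969
…
a_9=1:  p_9=1·346141+154117=500258,  q_9=1·22390+9969=32359
a_10=5:  p_10=5·500258+346141=2847431,  q_10=5·32359+22390=184185
a_11=2:  p_11=2·2847431+500258=6195120,  q_11=2·184185+32359=400729
fundamental: x₁=6195120, y₁=400729  (since 38379511814400 − 239·160583731441 = 1)
n=2: (6195120,400729)∘(6195120,400729) = (6195120·6195120+239·400729·400729, 6195120·400729+400729·6195120) = (76759023628799,4965128484960)
n=3: (76759023628799,4965128484960)∘(6195120,400729) = (6195120·76759023628799+239·400729·4965128484960, 6195120·4965128484960+400729·76759023628799) = (951062724926484326640,61519133559490389671)
n=4: (951062724926484326640,61519133559490389671)∘(6195120,400729) = (6195120·951062724926484326640+239·400729·61519133559490389671, 6195120·61519133559490389671+400729·951062724926484326640) = (11783895416893046404284364801,762236829394135240588726080)
n=5: (11783895416893046404284364801,762236829394135240588726080)∘(6195120,400729) = (6195120·11783895416893046404284364801+239·400729·762236829394135240588726080, 6195120·762236829394135240588726080+400729·11783895416893046404284364801) = (146005292350203948217495381647615600,9444297253032328704218497935069529)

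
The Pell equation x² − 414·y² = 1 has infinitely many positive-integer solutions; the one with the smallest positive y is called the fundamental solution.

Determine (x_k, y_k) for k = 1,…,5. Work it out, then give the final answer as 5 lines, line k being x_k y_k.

24335 1196
1184384449 58209320
57643991108495 2833047603204
2805533046066067201 137884426789729360
136545293294391499564175 6710835049023080347996

[20; 2,1,7,2,7,1,2,40] for √414; ℓ=8 ⇒ convergent index 7
i=0: a=20 ⇒ p=20, q=1
i=1: a=2 ⇒ p=41, q=2
…
i=6: a=1 ⇒ p=8444, q=415
i=7: a=2 ⇒ p=24335, q=1196
→ (24335, 1196).  Check: 24335²=592192225, 414·1196²=592192224, difference 1.
k=2:  x_2 = 24335·24335+414·1196·1196 = 1184384449,  y_2 = 24335·1196+1196·24335 = 58209320
k=3:  x_3 = 24335·1184384449+414·1196·58209320 = 57643991108495,  y_3 = 24335·58209320+1196·1184384449 = 2833047603204
k=4:  x_4 = 24335·57643991108495+414·1196·2833047603204 = 2805533046066067201,  y_4 = 24335·2833047603204+1196·57643991108495 = 137884426789729360
k=5:  x_5 = 24335·2805533046066067201+414·1196·137884426789729360 = 136545293294391499564175,  y_5 = 24335·137884426789729360+1196·2805533046066067201 = 6710835049023080347996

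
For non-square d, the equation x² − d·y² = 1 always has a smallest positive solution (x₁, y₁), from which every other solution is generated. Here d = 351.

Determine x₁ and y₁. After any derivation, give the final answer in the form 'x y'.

[18; 1,2,1,3,2,2,2,3,1,2,1,36] for √351; ℓ=12 ⇒ convergent index 11
a_0=18:  p_0=18·1+0=18,  q_0=18·0+1=1
a_1=1:  p_1=1·18+1=19,  q_1=1·1+0=1
…
a_3=1:  p_3=1·56+19=75,  q_3=1·3+1=4
a_4=3:  p_4=3·75+56=281,  q_4=3·4+3=15
a_5=2:  p_5=2·281+75=637,  q_5=2·15+4=34
…
a_7=2:  p_7=2·1555+637=3747,  q_7=2·83+34=200
a_8=3:  p_8=3·3747+1555=12796,  q_8=3·200+83=683
a_9=1:  p_9=1·12796+3747=16543,  q_9=1·683+200=883
a_10=2:  p_10=2·16543+12796=45882,  q_10=2·883+683=2449
a_11=1:  p_11=1·45882+16543=62425,  q_11=1·2449+883=3332
→ (62425, 3332).  Check: 62425²=3896880625, 351·3332²=3896880624, difference 1.

62425 3332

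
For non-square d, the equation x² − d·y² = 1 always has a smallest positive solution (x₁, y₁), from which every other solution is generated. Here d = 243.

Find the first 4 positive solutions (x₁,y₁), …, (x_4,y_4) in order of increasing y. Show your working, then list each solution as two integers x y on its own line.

70226 4505
9863382151 632736260
1385331749802026 88869073185015
194572614913330773601 12481839066348990520

d=243: √d = [15; 1,1,2,3,15,3,2,1,1,30] (ℓ=10, even), read p_9/q_9
a_0=15:  p_0=15·1+0=15,  q_0=15·0+1=1
a_1=1:  p_1=1·15+1=16,  q_1=1·1+0=1
…
a_3=2:  p_3=2·31+16=78,  q_3=2·2+1=5
a_4=3:  p_4=3·78+31=265,  q_4=3·5+2=17
…
a_7=2:  p_7=2·12424+4053=28901,  q_7=2·797+260=1854
a_8=1:  p_8=1·28901+12424=41325,  q_8=1·1854+797=2651
a_9=1:  p_9=1·41325+28901=70226,  q_9=1·2651+1854=4505
fundamental: x₁=70226, y₁=4505  (since 4931691076 − 243·20295025 = 1)
(x_2, y_2) = (70226·70226 + 243·4505·4505, 70226·4505 + 4505·70226) = (9863382151, 632736260)
(x_3, y_3) = (70226·9863382151 + 243·4505·632736260, 70226·632736260 + 4505·9863382151) = (1385331749802026, 88869073185015)
(x_4, y_4) = (70226·1385331749802026 + 243·4505·88869073185015, 70226·88869073185015 + 4505·1385331749802026) = (194572614913330773601, 12481839066348990520)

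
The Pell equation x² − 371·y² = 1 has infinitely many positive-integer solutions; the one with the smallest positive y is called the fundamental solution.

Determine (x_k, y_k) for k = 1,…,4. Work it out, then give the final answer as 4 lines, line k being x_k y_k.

√371 = [19; 3,1,4,1,3,38, …], period ℓ=6 (even) → k=5
step 0: (19, 1)  from 19·(1,0) + (0,1)
step 1: (58, 3)  from 3·(19,1) + (1,0)
step 2: (77, 4)  from 1·(58,3) + (19,1)
step 3: (366, 19)  from 4·(77,4) + (58,3)
step 4: (443, 23)  from 1·(366,19) + (77,4)
step 5: (1695, 88)  from 3·(443,23) + (366,19)
fundamental: x₁=1695, y₁=88  (since 2873025 − 371·7744 = 1)
(1695+88√371)^2 = 5746049 + 298320√371
(1695+88√371)^3 = 19479104415 + 1011304712√371
(1695+88√371)^4 = 66034158220801 + 3428322675360√371

1695 88
5746049 298320
19479104415 1011304712
66034158220801 3428322675360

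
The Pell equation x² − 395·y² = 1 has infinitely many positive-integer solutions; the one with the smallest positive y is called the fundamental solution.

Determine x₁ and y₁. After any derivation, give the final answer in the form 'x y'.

159 8

√395 → a₀=19, period (1,6,1,38); ℓ=4 even so k=3
k=0  a_k=19  p_k/q_k = 19/1
…
k=2  a_k=6  p_k/q_k = 139/7
k=3  a_k=1  p_k/q_k = 159/8
→ (159, 8).  Check: 159²=25281, 395·8²=25280, difference 1.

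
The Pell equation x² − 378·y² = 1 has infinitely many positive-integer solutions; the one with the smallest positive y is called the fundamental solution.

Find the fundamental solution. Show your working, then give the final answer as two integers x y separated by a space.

d=378: √d = [19; 2,3,1,4,1,3,2,38] (ℓ=8, even), read p_7/q_7
k=0  a_k=19  p_k/q_k = 19/1
k=1  a_k=2  p_k/q_k = 39/2
…
k=3  a_k=1  p_k/q_k = 175/9
…
k=6  a_k=3  p_k/q_k = 3869/199
k=7  a_k=2  p_k/q_k = 8749/450
→ (8749, 450).  Check: 8749²=76545001, 378·450²=76545000, difference 1.

8749 450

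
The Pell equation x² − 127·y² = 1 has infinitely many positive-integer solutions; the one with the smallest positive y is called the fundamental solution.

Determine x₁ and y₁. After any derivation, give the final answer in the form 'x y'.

√127 → a₀=11, period (3,1,2,2,7,11,7,2,2,1,3,22); ℓ=12 even so k=11
a_0=11:  p_0=11·1+0=11,  q_0=11·0+1=1
…
a_4=2:  p_4=2·124+45=293,  q_4=2·11+4=26
…
a_8=2:  p_8=2·171701+24218=367620,  q_8=2·15236+2149=32621
…
a_10=1:  p_10=1·906941+367620=1274561,  q_10=1·80478+32621=113099
a_11=3:  p_11=3·1274561+906941=4730624,  q_11=3·113099+80478=419775
fundamental: x₁=4730624, y₁=419775  (since 22378803429376 − 127·176211050625 = 1)

4730624 419775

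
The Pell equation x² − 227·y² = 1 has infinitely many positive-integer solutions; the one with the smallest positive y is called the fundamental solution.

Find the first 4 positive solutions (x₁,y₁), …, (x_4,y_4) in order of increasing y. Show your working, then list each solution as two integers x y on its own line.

[15; 15,30] for √227; ℓ=2 ⇒ convergent index 1
step 0: (15, 1)  from 15·(1,0) + (0,1)
step 1: (226, 15)  from 15·(15,1) + (1,0)
fundamental: x₁=226, y₁=15  (since 51076 − 227·225 = 1)
(x_2, y_2) = (226·226 + 227·15·15, 226·15 + 15·226) = (102151, 6780)
(x_3, y_3) = (226·102151 + 227·15·6780, 226·6780 + 15·102151) = (46172026, 3064545)
(x_4, y_4) = (226·46172026 + 227·15·3064545, 226·3064545 + 15·46172026) = (20869653601, 1385167560)

226 15
102151 6780
46172026 3064545
20869653601 1385167560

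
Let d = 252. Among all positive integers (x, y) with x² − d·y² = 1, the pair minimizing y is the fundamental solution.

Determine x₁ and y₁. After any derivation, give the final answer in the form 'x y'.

√252 = [15; 1,6,1,30, …], period ℓ=4 (even) → k=3
i=0: a=15 ⇒ p=15, q=1
…
i=2: a=6 ⇒ p=111, q=7
i=3: a=1 ⇒ p=127, q=8
→ (127, 8).  Check: 127²=16129, 252·8²=16128, difference 1.

127 8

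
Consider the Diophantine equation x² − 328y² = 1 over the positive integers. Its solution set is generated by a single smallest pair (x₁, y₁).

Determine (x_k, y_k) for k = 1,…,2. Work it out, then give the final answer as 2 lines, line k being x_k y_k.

163 9
53137 2934

d=328: √d = [18; 9,36] (ℓ=2, even), read p_1/q_1
a_0=18:  p_0=18·1+0=18,  q_0=18·0+1=1
a_1=9:  p_1=9·18+1=163,  q_1=9·1+0=9
(x₁, y₁) = (163, 9);  163² − 328·9² = 1 ✓
(x_2, y_2) = (163·163 + 328·9·9, 163·9 + 9·163) = (53137, 2934)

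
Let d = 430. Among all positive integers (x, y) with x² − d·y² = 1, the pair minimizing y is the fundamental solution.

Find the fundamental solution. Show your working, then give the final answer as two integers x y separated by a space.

2862251 138030

√430 = [20; 1,2,1,3,1,…,2,1,40, …], period ℓ=14 (even) → k=13
i=0: a=20 ⇒ p=20, q=1
…
i=2: a=2 ⇒ p=62, q=3
i=3: a=1 ⇒ p=83, q=4
…
i=5: a=1 ⇒ p=394, q=19
i=6: a=6 ⇒ p=2675, q=129
i=7: a=8 ⇒ p=21794, q=1051
i=8: a=6 ⇒ p=133439, q=6435
i=9: a=1 ⇒ p=155233, q=7486
i=10: a=3 ⇒ p=599138, q=28893
i=11: a=1 ⇒ p=754371, q=36379
i=12: a=2 ⇒ p=2107880, q=101651
i=13: a=1 ⇒ p=2862251, q=138030
→ (2862251, 138030).  Check: 2862251²=8192480787001, 430·138030²=8192480787000, difference 1.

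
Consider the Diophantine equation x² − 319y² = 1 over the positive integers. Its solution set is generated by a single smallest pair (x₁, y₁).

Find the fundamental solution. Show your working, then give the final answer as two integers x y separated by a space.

√319 → a₀=17, period (1,6,5,1,4,…,6,1,34); ℓ=14 even so k=13
i=0: a=17 ⇒ p=17, q=1
…
i=3: a=5 ⇒ p=643, q=36
i=4: a=1 ⇒ p=768, q=43
i=5: a=4 ⇒ p=3715, q=208
…
i=7: a=1 ⇒ p=15628, q=875
i=8: a=3 ⇒ p=58797, q=3292
…
i=12: a=6 ⇒ p=11102899, q=621643
i=13: a=1 ⇒ p=12901780, q=722361
fundamental: x₁=12901780, y₁=722361  (since 166455927168400 − 319·521805414321 = 1)

12901780 722361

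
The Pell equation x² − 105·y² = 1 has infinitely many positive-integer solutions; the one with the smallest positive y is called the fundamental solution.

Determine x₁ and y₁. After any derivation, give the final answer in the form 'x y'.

41 4

d=105: √d = [10; 4,20] (ℓ=2, even), read p_1/q_1
step 0: (10, 1)  from 10·(1,0) + (0,1)
step 1: (41, 4)  from 4·(10,1) + (1,0)
(x₁, y₁) = (41, 4);  41² − 105·4² = 1 ✓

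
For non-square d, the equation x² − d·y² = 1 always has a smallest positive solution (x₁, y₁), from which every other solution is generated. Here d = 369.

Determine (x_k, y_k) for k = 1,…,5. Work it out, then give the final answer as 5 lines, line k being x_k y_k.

d=369: √d = [19; 4,1,3,2,7,4,7,2,3,1,4,38] (ℓ=12, even), read p_11/q_11
a_0=19:  p_0=19·1+0=19,  q_0=19·0+1=1
a_1=4:  p_1=4·19+1=77,  q_1=4·1+0=4
…
a_5=7:  p_5=7·826+365=6147,  q_5=7·43+19=320
…
a_9=3:  p_9=3·393504+184045=1364557,  q_9=3·20485+9581=71036
a_10=1:  p_10=1·1364557+393504=1758061,  q_10=1·71036+20485=91521
a_11=4:  p_11=4·1758061+1364557=8396801,  q_11=4·91521+71036=437120
(x₁, y₁) = (8396801, 437120);  8396801² − 369·437120² = 1 ✓
(8396801+437120√369)^2 = 141012534067201 + 7340819306240√369
(8396801+437120√369)^3 = 2368108374136006451201 + 123278797782910239360√369
(8396801+437120√369)^4 = 39769069528107045198367948801 + 2070295065004669620717268480√369
(8396801+437120√369)^5 = 667865925565355162349028245713920001 + 34767711344252426473018978470025600√369

8396801 437120
141012534067201 7340819306240
2368108374136006451201 123278797782910239360
39769069528107045198367948801 2070295065004669620717268480
667865925565355162349028245713920001 34767711344252426473018978470025600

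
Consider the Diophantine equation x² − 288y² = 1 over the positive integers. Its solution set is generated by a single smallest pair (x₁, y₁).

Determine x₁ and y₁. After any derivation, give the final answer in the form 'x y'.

√288 → a₀=16, period (1,32); ℓ=2 even so k=1
a_0=16:  p_0=16·1+0=16,  q_0=16·0+1=1
a_1=1:  p_1=1·16+1=17,  q_1=1·1+0=1
(x₁, y₁) = (17, 1);  17² − 288·1² = 1 ✓

17 1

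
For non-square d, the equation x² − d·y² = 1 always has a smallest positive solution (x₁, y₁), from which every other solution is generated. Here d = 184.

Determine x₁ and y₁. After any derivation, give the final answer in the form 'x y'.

√184 → a₀=13, period (1,1,3,2,1,2,1,2,3,1,1,26); ℓ=12 even so k=11
a_0=13:  p_0=13·1+0=13,  q_0=13·0+1=1
…
a_2=1:  p_2=1·14+13=27,  q_2=1·1+1=2
…
a_10=1:  p_10=1·10594+3147=13741,  q_10=1·781+232=1013
a_11=1:  p_11=1·13741+10594=24335,  q_11=1·1013+781=1794
(x₁, y₁) = (24335, 1794);  24335² − 184·1794² = 1 ✓

24335 1794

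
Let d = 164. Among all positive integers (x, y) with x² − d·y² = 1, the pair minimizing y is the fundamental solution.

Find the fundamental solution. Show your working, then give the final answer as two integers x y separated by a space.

d=164: √d = [12; 1,4,6,4,1,24] (ℓ=6, even), read p_5/q_5
k=0  a_k=12  p_k/q_k = 12/1
…
k=2  a_k=4  p_k/q_k = 64/5
…
k=4  a_k=4  p_k/q_k = 1652/129
k=5  a_k=1  p_k/q_k = 2049/160
fundamental: x₁=2049, y₁=160  (since 4198401 − 164·25600 = 1)

2049 160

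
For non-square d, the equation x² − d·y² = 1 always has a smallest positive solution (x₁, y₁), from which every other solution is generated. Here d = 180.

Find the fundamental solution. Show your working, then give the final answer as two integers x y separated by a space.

√180 = [13; 2,2,2,26, …], period ℓ=4 (even) → k=3
k=0  a_k=13  p_k/q_k = 13/1
k=1  a_k=2  p_k/q_k = 27/2
k=2  a_k=2  p_k/q_k = 67/5
k=3  a_k=2  p_k/q_k = 161/12
→ (161, 12).  Check: 161²=25921, 180·12²=25920, difference 1.

161 12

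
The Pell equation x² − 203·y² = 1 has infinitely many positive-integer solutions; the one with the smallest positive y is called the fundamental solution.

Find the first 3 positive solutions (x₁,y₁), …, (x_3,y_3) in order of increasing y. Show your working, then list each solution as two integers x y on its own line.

[14; 4,28] for √203; ℓ=2 ⇒ convergent index 1
a_0=14:  p_0=14·1+0=14,  q_0=14·0+1=1
a_1=4:  p_1=4·14+1=57,  q_1=4·1+0=4
→ (57, 4).  Check: 57²=3249, 203·4²=3248, difference 1.
(57+4√203)^2 = 6497 + 456√203
(57+4√203)^3 = 740601 + 51980√203

57 4
6497 456
740601 51980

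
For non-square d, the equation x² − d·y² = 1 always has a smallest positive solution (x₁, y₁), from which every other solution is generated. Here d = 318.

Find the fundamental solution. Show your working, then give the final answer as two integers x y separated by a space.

√318 → a₀=17, period (1,4,1,34); ℓ=4 even so k=3
i=0: a=17 ⇒ p=17, q=1
…
i=2: a=4 ⇒ p=89, q=5
i=3: a=1 ⇒ p=107, q=6
fundamental: x₁=107, y₁=6  (since 11449 − 318·36 = 1)

107 6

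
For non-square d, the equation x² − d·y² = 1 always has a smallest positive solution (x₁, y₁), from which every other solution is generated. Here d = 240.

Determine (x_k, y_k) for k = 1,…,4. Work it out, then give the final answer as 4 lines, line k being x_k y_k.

√240 → a₀=15, period (2,30); ℓ=2 even so k=1
a_0=15:  p_0=15·1+0=15,  q_0=15·0+1=1
a_1=2:  p_1=2·15+1=31,  q_1=2·1+0=2
fundamental: x₁=31, y₁=2  (since 961 − 240·4 = 1)
(31+2√240)^2 = 1921 + 124√240
(31+2√240)^3 = 119071 + 7686√240
(31+2√240)^4 = 7380481 + 476408√240

31 2
1921 124
119071 7686
7380481 476408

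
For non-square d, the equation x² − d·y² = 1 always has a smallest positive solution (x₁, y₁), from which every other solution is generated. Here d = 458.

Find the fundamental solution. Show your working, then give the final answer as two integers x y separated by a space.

[21; 2,2,42] for √458; ℓ=3 ⇒ convergent index 5
a_0=21:  p_0=21·1+0=21,  q_0=21·0+1=1
…
a_2=2:  p_2=2·43+21=107,  q_2=2·2+1=5
a_3=42:  p_3=42·107+43=4537,  q_3=42·5+2=212
a_4=2:  p_4=2·4537+107=9181,  q_4=2·212+5=429
a_5=2:  p_5=2·9181+4537=22899,  q_5=2·429+212=1070
(x₁, y₁) = (22899, 1070);  22899² − 458·1070² = 1 ✓

22899 1070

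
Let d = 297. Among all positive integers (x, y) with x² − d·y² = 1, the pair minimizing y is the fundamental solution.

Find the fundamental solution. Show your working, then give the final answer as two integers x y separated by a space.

d=297: √d = [17; 4,3,1,1,2,1,1,3,4,34] (ℓ=10, even), read p_9/q_9
k=0  a_k=17  p_k/q_k = 17/1
…
k=4  a_k=1  p_k/q_k = 517/30
k=5  a_k=2  p_k/q_k = 1327/77
k=6  a_k=1  p_k/q_k = 1844/107
k=7  a_k=1  p_k/q_k = 3171/184
k=8  a_k=3  p_k/q_k = 11357/659
k=9  a_k=4  p_k/q_k = 48599/2820
fundamental: x₁=48599, y₁=2820  (since 2361862801 − 297·7952400 = 1)

48599 2820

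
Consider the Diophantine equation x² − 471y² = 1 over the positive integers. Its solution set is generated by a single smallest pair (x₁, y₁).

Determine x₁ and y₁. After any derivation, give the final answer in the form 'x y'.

[21; 1,2,2,1,3,…,2,1,42] for √471; ℓ=14 ⇒ convergent index 13
a_0=21:  p_0=21·1+0=21,  q_0=21·0+1=1
a_1=1:  p_1=1·21+1=22,  q_1=1·1+0=1
a_2=2:  p_2=2·22+21=65,  q_2=2·1+1=3
a_3=2:  p_3=2·65+22=152,  q_3=2·3+1=7
a_4=1:  p_4=1·152+65=217,  q_4=1·7+3=10
a_5=3:  p_5=3·217+152=803,  q_5=3·10+7=37
a_6=4:  p_6=4·803+217=3429,  q_6=4·37+10=158
…
a_10=1:  p_10=1·644804+198665=843469,  q_10=1·29711+9154=38865
a_11=2:  p_11=2·843469+644804=2331742,  q_11=2·38865+29711=107441
a_12=2:  p_12=2·2331742+843469=5506953,  q_12=2·107441+38865=253747
a_13=1:  p_13=1·5506953+2331742=7838695,  q_13=1·253747+107441=361188
(x₁, y₁) = (7838695, 361188);  7838695² − 471·361188² = 1 ✓

7838695 361188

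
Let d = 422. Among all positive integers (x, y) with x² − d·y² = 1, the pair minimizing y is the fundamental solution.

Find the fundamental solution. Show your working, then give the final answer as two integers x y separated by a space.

d=422: √d = [20; 1,1,5,2,1,…,1,1,40] (ℓ=14, even), read p_13/q_13
k=0  a_k=20  p_k/q_k = 20/1
…
k=2  a_k=1  p_k/q_k = 41/2
k=3  a_k=5  p_k/q_k = 226/11
…
k=11  a_k=5  p_k/q_k = 3211821/156349
k=12  a_k=1  p_k/q_k = 3810680/185501
k=13  a_k=1  p_k/q_k = 7022501/341850
(x₁, y₁) = (7022501, 341850);  7022501² − 422·341850² = 1 ✓

7022501 341850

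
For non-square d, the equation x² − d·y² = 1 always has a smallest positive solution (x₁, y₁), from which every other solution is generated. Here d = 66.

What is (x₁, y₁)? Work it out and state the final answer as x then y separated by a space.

√66 → a₀=8, period (8,16); ℓ=2 even so k=1
k=0  a_k=8  p_k/q_k = 8/1
k=1  a_k=8  p_k/q_k = 65/8
fundamental: x₁=65, y₁=8  (since 4225 − 66·64 = 1)

65 8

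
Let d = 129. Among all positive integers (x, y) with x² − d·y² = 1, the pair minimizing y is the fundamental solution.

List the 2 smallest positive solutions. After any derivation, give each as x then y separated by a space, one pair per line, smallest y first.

16855 1484
568182049 50025640

√129 = [11; 2,1,3,1,6,1,3,1,2,22, …], period ℓ=10 (even) → k=9
step 0: (11, 1)  from 11·(1,0) + (0,1)
step 1: (23, 2)  from 2·(11,1) + (1,0)
step 2: (34, 3)  from 1·(23,2) + (11,1)
…
step 5: (1079, 95)  from 6·(159,14) + (125,11)
step 6: (1238, 109)  from 1·(1079,95) + (159,14)
…
step 8: (6031, 531)  from 1·(4793,422) + (1238,109)
step 9: (16855, 1484)  from 2·(6031,531) + (4793,422)
fundamental: x₁=16855, y₁=1484  (since 284091025 − 129·2202256 = 1)
(x_2, y_2) = (16855·16855 + 129·1484·1484, 16855·1484 + 1484·16855) = (568182049, 50025640)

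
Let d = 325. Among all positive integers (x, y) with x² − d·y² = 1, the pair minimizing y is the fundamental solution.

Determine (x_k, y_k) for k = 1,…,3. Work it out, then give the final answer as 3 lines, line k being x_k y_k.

[18; 36] for √325; ℓ=1 ⇒ convergent index 1
step 0: (18, 1)  from 18·(1,0) + (0,1)
step 1: (649, 36)  from 36·(18,1) + (1,0)
fundamental: x₁=649, y₁=36  (since 421201 − 325·1296 = 1)
k=2:  x_2 = 649·649+325·36·36 = 842401,  y_2 = 649·36+36·649 = 46728
k=3:  x_3 = 649·842401+325·36·46728 = 1093435849,  y_3 = 649·46728+36·842401 = 60652908

649 36
842401 46728
1093435849 60652908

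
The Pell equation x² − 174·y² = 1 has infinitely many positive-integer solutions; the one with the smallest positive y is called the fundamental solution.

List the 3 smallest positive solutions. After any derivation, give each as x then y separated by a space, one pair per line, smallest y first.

d=174: √d = [13; 5,4,5,26] (ℓ=4, even), read p_3/q_3
i=0: a=13 ⇒ p=13, q=1
i=1: a=5 ⇒ p=66, q=5
i=2: a=4 ⇒ p=277, q=21
i=3: a=5 ⇒ p=1451, q=110
(x₁, y₁) = (1451, 110);  1451² − 174·110² = 1 ✓
(x_2, y_2) = (1451·1451 + 174·110·110, 1451·110 + 110·1451) = (4210801, 319220)
(x_3, y_3) = (1451·4210801 + 174·110·319220, 1451·319220 + 110·4210801) = (12219743051, 926376330)

1451 110
4210801 319220
12219743051 926376330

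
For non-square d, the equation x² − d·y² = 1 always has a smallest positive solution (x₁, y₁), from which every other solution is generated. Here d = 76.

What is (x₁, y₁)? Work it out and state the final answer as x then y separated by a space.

57799 6630

√76 = [8; 1,2,1,1,5,4,5,1,1,2,1,16, …], period ℓ=12 (even) → k=11
step 0: (8, 1)  from 8·(1,0) + (0,1)
step 1: (9, 1)  from 1·(8,1) + (1,0)
…
step 3: (35, 4)  from 1·(26,3) + (9,1)
step 4: (61, 7)  from 1·(35,4) + (26,3)
step 5: (340, 39)  from 5·(61,7) + (35,4)
step 6: (1421, 163)  from 4·(340,39) + (61,7)
step 7: (7445, 854)  from 5·(1421,163) + (340,39)
step 8: (8866, 1017)  from 1·(7445,854) + (1421,163)
…
step 10: (41488, 4759)  from 2·(16311,1871) + (8866,1017)
step 11: (57799, 6630)  from 1·(41488,4759) + (16311,1871)
→ (57799, 6630).  Check: 57799²=3340724401, 76·6630²=3340724400, difference 1.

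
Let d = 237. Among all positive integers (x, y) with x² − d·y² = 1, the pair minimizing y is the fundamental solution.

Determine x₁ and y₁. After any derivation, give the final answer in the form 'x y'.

228151 14820

d=237: √d = [15; 2,1,1,7,10,7,1,1,2,30] (ℓ=10, even), read p_9/q_9
a_0=15:  p_0=15·1+0=15,  q_0=15·0+1=1
a_1=2:  p_1=2·15+1=31,  q_1=2·1+0=2
…
a_3=1:  p_3=1·46+31=77,  q_3=1·3+2=5
a_4=7:  p_4=7·77+46=585,  q_4=7·5+3=38
a_5=10:  p_5=10·585+77=5927,  q_5=10·38+5=385
a_6=7:  p_6=7·5927+585=42074,  q_6=7·385+38=2733
a_7=1:  p_7=1·42074+5927=48001,  q_7=1·2733+385=3118
a_8=1:  p_8=1·48001+42074=90075,  q_8=1·3118+2733=5851
a_9=2:  p_9=2·90075+48001=228151,  q_9=2·5851+3118=14820
→ (228151, 14820).  Check: 228151²=52052878801, 237·14820²=52052878800, difference 1.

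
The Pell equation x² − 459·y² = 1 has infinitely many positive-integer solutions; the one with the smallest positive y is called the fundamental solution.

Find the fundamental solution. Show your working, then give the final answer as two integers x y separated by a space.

499850 23331

[21; 2,2,1,4,21,4,1,2,2,42] for √459; ℓ=10 ⇒ convergent index 9
a_0=21:  p_0=21·1+0=21,  q_0=21·0+1=1
a_1=2:  p_1=2·21+1=43,  q_1=2·1+0=2
a_2=2:  p_2=2·43+21=107,  q_2=2·2+1=5
…
a_4=4:  p_4=4·150+107=707,  q_4=4·7+5=33
a_5=21:  p_5=21·707+150=14997,  q_5=21·33+7=700
a_6=4:  p_6=4·14997+707=60695,  q_6=4·700+33=2833
…
a_8=2:  p_8=2·75692+60695=212079,  q_8=2·3533+2833=9899
a_9=2:  p_9=2·212079+75692=499850,  q_9=2·9899+3533=23331
(x₁, y₁) = (499850, 23331);  499850² − 459·23331² = 1 ✓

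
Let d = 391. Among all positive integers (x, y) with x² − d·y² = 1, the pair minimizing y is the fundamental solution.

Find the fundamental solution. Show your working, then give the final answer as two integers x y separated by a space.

7338680 371133

√391 = [19; 1,3,2,2,1,…,3,1,38, …], period ℓ=16 (even) → k=15
k=0  a_k=19  p_k/q_k = 19/1
…
k=5  a_k=1  p_k/q_k = 613/31
…
k=7  a_k=2  p_k/q_k = 2709/137
k=8  a_k=19  p_k/q_k = 52519/2656
…
k=11  a_k=1  p_k/q_k = 268013/13554
…
k=13  a_k=2  p_k/q_k = 1660597/83980
k=14  a_k=3  p_k/q_k = 5678083/287153
k=15  a_k=1  p_k/q_k = 7338680/371133
fundamental: x₁=7338680, y₁=371133  (since 53856224142400 − 391·137739703689 = 1)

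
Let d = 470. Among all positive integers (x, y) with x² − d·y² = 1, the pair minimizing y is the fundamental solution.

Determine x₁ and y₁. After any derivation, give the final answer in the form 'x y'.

1691 78

√470 = [21; 1,2,8,2,1,42, …], period ℓ=6 (even) → k=5
i=0: a=21 ⇒ p=21, q=1
…
i=2: a=2 ⇒ p=65, q=3
i=3: a=8 ⇒ p=542, q=25
i=4: a=2 ⇒ p=1149, q=53
i=5: a=1 ⇒ p=1691, q=78
→ (1691, 78).  Check: 1691²=2859481, 470·78²=2859480, difference 1.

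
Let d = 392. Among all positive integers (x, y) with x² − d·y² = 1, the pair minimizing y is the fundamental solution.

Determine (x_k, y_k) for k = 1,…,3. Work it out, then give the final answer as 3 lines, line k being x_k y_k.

d=392: √d = [19; 1,3,1,38] (ℓ=4, even), read p_3/q_3
k=0  a_k=19  p_k/q_k = 19/1
…
k=2  a_k=3  p_k/q_k = 79/4
k=3  a_k=1  p_k/q_k = 99/5
→ (99, 5).  Check: 99²=9801, 392·5²=9800, difference 1.
k=2:  x_2 = 99·99+392·5·5 = 19601,  y_2 = 99·5+5·99 = 990
k=3:  x_3 = 99·19601+392·5·990 = 3880899,  y_3 = 99·990+5·19601 = 196015

99 5
19601 990
3880899 196015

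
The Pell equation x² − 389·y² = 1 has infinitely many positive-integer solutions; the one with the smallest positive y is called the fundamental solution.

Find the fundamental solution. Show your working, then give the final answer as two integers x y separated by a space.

3287049 166660

[19; 1,2,1,1,1,1,2,1,38] for √389; ℓ=9 ⇒ convergent index 17
step 0: (19, 1)  from 19·(1,0) + (0,1)
…
step 3: (79, 4)  from 1·(59,3) + (20,1)
…
step 7: (927, 47)  from 2·(355,18) + (217,11)
…
step 15: (910240, 46151)  from 1·(556329,28207) + (353911,17944)
step 16: (2376809, 120509)  from 2·(910240,46151) + (556329,28207)
step 17: (3287049, 166660)  from 1·(2376809,120509) + (910240,46151)
→ (3287049, 166660).  Check: 3287049²=10804691128401, 389·166660²=10804691128400, difference 1.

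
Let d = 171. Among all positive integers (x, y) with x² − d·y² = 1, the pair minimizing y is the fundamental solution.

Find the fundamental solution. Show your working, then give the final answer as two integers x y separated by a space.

170 13

[13; 13,26] for √171; ℓ=2 ⇒ convergent index 1
step 0: (13, 1)  from 13·(1,0) + (0,1)
step 1: (170, 13)  from 13·(13,1) + (1,0)
fundamental: x₁=170, y₁=13  (since 28900 − 171·169 = 1)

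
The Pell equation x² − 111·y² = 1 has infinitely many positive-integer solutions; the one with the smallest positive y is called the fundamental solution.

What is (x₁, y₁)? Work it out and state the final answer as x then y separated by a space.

295 28

√111 → a₀=10, period (1,1,6,1,1,20); ℓ=6 even so k=5
i=0: a=10 ⇒ p=10, q=1
…
i=2: a=1 ⇒ p=21, q=2
…
i=4: a=1 ⇒ p=158, q=15
i=5: a=1 ⇒ p=295, q=28
→ (295, 28).  Check: 295²=87025, 111·28²=87024, difference 1.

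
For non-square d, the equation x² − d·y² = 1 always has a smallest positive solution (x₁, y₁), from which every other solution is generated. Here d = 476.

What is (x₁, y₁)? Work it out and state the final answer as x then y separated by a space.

√476 = [21; 1,4,2,10,2,4,1,42, …], period ℓ=8 (even) → k=7
k=0  a_k=21  p_k/q_k = 21/1
k=1  a_k=1  p_k/q_k = 22/1
k=2  a_k=4  p_k/q_k = 109/5
k=3  a_k=2  p_k/q_k = 240/11
k=4  a_k=10  p_k/q_k = 2509/115
k=5  a_k=2  p_k/q_k = 5258/241
k=6  a_k=4  p_k/q_k = 23541/1079
k=7  a_k=1  p_k/q_k = 28799/1320
(x₁, y₁) = (28799, 1320);  28799² − 476·1320² = 1 ✓

28799 1320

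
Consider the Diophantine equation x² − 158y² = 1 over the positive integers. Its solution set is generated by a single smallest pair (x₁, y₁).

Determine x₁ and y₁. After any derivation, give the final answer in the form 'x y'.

[12; 1,1,3,12,3,1,1,24] for √158; ℓ=8 ⇒ convergent index 7
step 0: (12, 1)  from 12·(1,0) + (0,1)
step 1: (13, 1)  from 1·(12,1) + (1,0)
…
step 3: (88, 7)  from 3·(25,2) + (13,1)
…
step 5: (3331, 265)  from 3·(1081,86) + (88,7)
step 6: (4412, 351)  from 1·(3331,265) + (1081,86)
step 7: (7743, 616)  from 1·(4412,351) + (3331,265)
(x₁, y₁) = (7743, 616);  7743² − 158·616² = 1 ✓

7743 616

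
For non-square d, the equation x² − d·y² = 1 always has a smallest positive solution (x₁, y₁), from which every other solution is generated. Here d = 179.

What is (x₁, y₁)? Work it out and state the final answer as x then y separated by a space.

d=179: √d = [13; 2,1,1,1,3,…,1,2,26] (ℓ=14, even), read p_13/q_13
step 0: (13, 1)  from 13·(1,0) + (0,1)
…
step 2: (40, 3)  from 1·(27,2) + (13,1)
…
step 4: (107, 8)  from 1·(67,5) + (40,3)
…
step 6: (2047, 153)  from 5·(388,29) + (107,8)
step 7: (26999, 2018)  from 13·(2047,153) + (388,29)
…
step 9: (438125, 32747)  from 3·(137042,10243) + (26999,2018)
…
step 11: (1013292, 75737)  from 1·(575167,42990) + (438125,32747)
step 12: (1588459, 118727)  from 1·(1013292,75737) + (575167,42990)
step 13: (4190210, 313191)  from 2·(1588459,118727) + (1013292,75737)
fundamental: x₁=4190210, y₁=313191  (since 17557859844100 − 179·98088602481 = 1)

4190210 313191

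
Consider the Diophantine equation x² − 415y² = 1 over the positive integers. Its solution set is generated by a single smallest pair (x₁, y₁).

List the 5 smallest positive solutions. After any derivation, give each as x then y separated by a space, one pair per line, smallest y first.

[20; 2,1,2,4,6,…,1,2,40] for √415; ℓ=16 ⇒ convergent index 15
a_0=20:  p_0=20·1+0=20,  q_0=20·0+1=1
a_1=2:  p_1=2·20+1=41,  q_1=2·1+0=2
a_2=1:  p_2=1·41+20=61,  q_2=1·2+1=3
…
a_7=1:  p_7=1·5154+4441=9595,  q_7=1·253+218=471
…
a_12=4:  p_12=4·508372+77473=2110961,  q_12=4·24955+3803=103623
…
a_14=1:  p_14=1·4730294+2110961=6841255,  q_14=1·232201+103623=335824
a_15=2:  p_15=2·6841255+4730294=18412804,  q_15=2·335824+232201=903849
fundamental: x₁=18412804, y₁=903849  (since 339031351142416 − 415·816943014801 = 1)
(x_2, y_2) = (18412804·18412804 + 415·903849·903849, 18412804·903849 + 903849·18412804) = (678062702284831, 33284788965192)
(x_3, y_3) = (18412804·678062702284831 + 415·903849·33284788965192, 18412804·33284788965192 + 903849·678062702284831) = (24970071273761872339444, 1225732590794885332887)
(x_4, y_4) = (18412804·24970071273761872339444 + 415·903849·1225732590794885332887, 18412804·1225732590794885332887 + 903849·24970071273761872339444) = (919538056459614718055705397121, 45138347901436822389057205104)
(x_5, y_5) = (18412804·919538056459614718055705397121 + 415·903849·45138347901436822389057205104, 18412804·45138347901436822389057205104 + 903849·919538056459614718055705397121) = (33862548008263614468078655355989935124, 1662247105585933832332453329850170345)

18412804 903849
678062702284831 33284788965192
24970071273761872339444 1225732590794885332887
919538056459614718055705397121 45138347901436822389057205104
33862548008263614468078655355989935124 1662247105585933832332453329850170345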